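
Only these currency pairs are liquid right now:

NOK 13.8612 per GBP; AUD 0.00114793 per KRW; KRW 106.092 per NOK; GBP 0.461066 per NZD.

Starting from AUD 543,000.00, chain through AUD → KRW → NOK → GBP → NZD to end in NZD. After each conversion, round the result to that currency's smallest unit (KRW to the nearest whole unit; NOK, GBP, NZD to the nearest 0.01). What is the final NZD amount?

AUD 543,000.00 ÷ 0.00114793 = KRW 473,025,359
KRW 473,025,359 ÷ 106.092 = NOK 4,458,633.63
NOK 4,458,633.63 ÷ 13.8612 = GBP 321,662.89
GBP 321,662.89 ÷ 0.461066 = NZD 697,650.42

NZD 697,650.42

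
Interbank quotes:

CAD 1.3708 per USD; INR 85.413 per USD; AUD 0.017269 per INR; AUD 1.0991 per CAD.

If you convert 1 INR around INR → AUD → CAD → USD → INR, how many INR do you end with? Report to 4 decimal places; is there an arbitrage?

Around INR → AUD → CAD → USD → INR: 1 × 0.017269 ÷ 1.0991 ÷ 1.3708 × 85.413 = 0.978994
Product < 1; profitable direction is INR → USD → CAD → AUD → INR.

0.9790 (arbitrage exists)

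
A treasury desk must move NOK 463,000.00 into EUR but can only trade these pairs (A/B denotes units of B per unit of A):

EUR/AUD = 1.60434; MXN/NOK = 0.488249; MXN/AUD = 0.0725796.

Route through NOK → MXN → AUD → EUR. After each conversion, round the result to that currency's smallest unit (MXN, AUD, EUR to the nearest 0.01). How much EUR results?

EUR 42,900.05

NOK 463,000.00 ÷ 0.488249 = MXN 948,286.63
MXN 948,286.63 × 0.0725796 = AUD 68,826.26
AUD 68,826.26 ÷ 1.60434 = EUR 42,900.05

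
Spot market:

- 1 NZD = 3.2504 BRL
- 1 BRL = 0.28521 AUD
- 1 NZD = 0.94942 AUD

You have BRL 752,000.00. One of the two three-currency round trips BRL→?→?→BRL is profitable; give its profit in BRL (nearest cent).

Profit: BRL 18,148.83

Profitable loop is BRL → NZD → AUD → BRL:
BRL 752,000.00 ÷ 3.2504 = NZD 231,356.14
NZD 231,356.14 × 0.94942 = AUD 219,654.15
AUD 219,654.15 ÷ 0.28521 = BRL 770,148.83
Profit = BRL 770,148.83 − BRL 752,000.00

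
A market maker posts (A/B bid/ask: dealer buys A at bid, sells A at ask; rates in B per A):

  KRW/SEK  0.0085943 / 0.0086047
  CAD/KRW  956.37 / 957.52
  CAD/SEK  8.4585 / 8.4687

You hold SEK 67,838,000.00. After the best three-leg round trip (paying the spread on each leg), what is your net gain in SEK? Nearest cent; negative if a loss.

Net profit: SEK 1,805,854.87

Best loop SEK → KRW → CAD → SEK:
SEK 67,838,000.00 ÷ 0.0086047 (buy KRW at ask) = KRW 7,883,830,930
KRW 7,883,830,930 ÷ 957.52 (buy CAD at ask) = CAD 8,233,594.00
CAD 8,233,594.00 × 8.4585 (sell CAD at bid) = SEK 69,643,854.87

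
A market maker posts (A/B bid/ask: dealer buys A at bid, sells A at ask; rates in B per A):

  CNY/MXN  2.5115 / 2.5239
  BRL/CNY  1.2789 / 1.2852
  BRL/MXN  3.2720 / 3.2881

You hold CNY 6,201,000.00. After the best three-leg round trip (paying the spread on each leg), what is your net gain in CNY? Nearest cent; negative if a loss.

Best loop CNY → BRL → MXN → CNY:
CNY 6,201,000.00 ÷ 1.2852 (buy BRL at ask) = BRL 4,824,929.97
BRL 4,824,929.97 × 3.2720 (sell BRL at bid) = MXN 15,787,170.87
MXN 15,787,170.87 ÷ 2.5239 (buy CNY at ask) = CNY 6,255,069.88

Net profit: CNY 54,069.88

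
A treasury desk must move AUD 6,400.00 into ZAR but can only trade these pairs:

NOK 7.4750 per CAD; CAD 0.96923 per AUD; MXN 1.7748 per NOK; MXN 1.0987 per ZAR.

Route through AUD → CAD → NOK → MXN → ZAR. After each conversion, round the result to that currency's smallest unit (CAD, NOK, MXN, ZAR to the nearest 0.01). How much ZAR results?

AUD 6,400.00 × 0.96923 = CAD 6,203.07
CAD 6,203.07 × 7.4750 = NOK 46,367.95
NOK 46,367.95 × 1.7748 = MXN 82,293.84
MXN 82,293.84 ÷ 1.0987 = ZAR 74,901.10

ZAR 74,901.10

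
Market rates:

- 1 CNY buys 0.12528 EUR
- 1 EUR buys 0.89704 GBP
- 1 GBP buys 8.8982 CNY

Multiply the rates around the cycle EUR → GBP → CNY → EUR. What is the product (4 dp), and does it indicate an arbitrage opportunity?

Around EUR → GBP → CNY → EUR: 1 × 0.89704 × 8.8982 × 0.12528 = 0.999990
Product ≈ 1 (deviation 0.001%, within rounding noise).

1.0000 (no arbitrage)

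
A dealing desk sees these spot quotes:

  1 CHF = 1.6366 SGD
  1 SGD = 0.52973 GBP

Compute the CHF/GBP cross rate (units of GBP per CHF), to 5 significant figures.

1 CHF × 1.6366 = 1.6366 SGD
1.6366 SGD × 0.52973 = 0.866956 GBP

CHF/GBP = 0.86696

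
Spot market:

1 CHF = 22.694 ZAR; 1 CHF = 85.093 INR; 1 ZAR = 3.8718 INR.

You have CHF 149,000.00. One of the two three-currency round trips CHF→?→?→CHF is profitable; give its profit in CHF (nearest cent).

Profitable loop is CHF → ZAR → INR → CHF:
CHF 149,000.00 × 22.694 = ZAR 3,381,406.00
ZAR 3,381,406.00 × 3.8718 = INR 13,092,127.75
INR 13,092,127.75 ÷ 85.093 = CHF 153,856.70
Profit = CHF 153,856.70 − CHF 149,000.00

Profit: CHF 4,856.70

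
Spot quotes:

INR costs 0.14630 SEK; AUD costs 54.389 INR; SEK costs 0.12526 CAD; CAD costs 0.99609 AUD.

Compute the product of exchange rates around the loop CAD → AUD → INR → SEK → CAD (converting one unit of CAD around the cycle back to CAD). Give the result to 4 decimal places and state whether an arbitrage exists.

Around CAD → AUD → INR → SEK → CAD: 1 × 0.99609 × 54.389 × 0.14630 × 0.12526 = 0.992811
Product < 1; profitable direction is CAD → SEK → INR → AUD → CAD.

0.9928 (arbitrage exists)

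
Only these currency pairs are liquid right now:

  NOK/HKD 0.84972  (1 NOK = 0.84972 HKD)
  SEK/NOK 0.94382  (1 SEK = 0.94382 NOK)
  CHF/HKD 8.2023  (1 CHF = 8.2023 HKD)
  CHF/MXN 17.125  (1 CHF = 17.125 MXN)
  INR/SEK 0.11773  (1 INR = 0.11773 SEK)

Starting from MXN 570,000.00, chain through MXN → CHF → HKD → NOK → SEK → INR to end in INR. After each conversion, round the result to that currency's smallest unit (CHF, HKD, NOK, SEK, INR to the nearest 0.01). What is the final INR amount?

MXN 570,000.00 ÷ 17.125 = CHF 33,284.67
CHF 33,284.67 × 8.2023 = HKD 273,010.85
HKD 273,010.85 ÷ 0.84972 = NOK 321,295.07
NOK 321,295.07 ÷ 0.94382 = SEK 340,419.86
SEK 340,419.86 ÷ 0.11773 = INR 2,891,530.28

INR 2,891,530.28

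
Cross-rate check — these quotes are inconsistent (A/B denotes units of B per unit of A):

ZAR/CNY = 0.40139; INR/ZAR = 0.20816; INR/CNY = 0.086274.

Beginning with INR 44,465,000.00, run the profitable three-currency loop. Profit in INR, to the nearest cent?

Profit: INR 1,447,865.96

Profitable loop is INR → CNY → ZAR → INR:
INR 44,465,000.00 × 0.086274 = CNY 3,836,173.41
CNY 3,836,173.41 ÷ 0.40139 = ZAR 9,557,222.18
ZAR 9,557,222.18 ÷ 0.20816 = INR 45,912,865.96
Profit = INR 45,912,865.96 − INR 44,465,000.00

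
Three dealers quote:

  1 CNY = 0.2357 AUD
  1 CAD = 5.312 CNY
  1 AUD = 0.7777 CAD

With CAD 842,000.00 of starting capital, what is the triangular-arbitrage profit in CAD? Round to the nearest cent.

Profit: CAD 22,733.62

Profitable loop is CAD → AUD → CNY → CAD:
CAD 842,000.00 ÷ 0.7777 = AUD 1,082,679.70
AUD 1,082,679.70 ÷ 0.2357 = CNY 4,593,464.98
CNY 4,593,464.98 ÷ 5.312 = CAD 864,733.62
Profit = CAD 864,733.62 − CAD 842,000.00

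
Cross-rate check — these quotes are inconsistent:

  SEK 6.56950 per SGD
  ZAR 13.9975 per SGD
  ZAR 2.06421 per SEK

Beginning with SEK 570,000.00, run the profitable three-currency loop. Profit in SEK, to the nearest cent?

Profitable loop is SEK → SGD → ZAR → SEK:
SEK 570,000.00 ÷ 6.56950 = SGD 86,764.59
SGD 86,764.59 × 13.9975 = ZAR 1,214,487.40
ZAR 1,214,487.40 ÷ 2.06421 = SEK 588,354.58
Profit = SEK 588,354.58 − SEK 570,000.00

Profit: SEK 18,354.58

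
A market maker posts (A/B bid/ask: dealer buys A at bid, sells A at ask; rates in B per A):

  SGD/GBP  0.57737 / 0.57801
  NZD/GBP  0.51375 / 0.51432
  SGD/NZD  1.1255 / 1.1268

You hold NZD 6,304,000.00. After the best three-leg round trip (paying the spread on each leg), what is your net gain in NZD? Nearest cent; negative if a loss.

Best loop NZD → GBP → SGD → NZD:
NZD 6,304,000.00 × 0.51375 (sell NZD at bid) = GBP 3,238,680.00
GBP 3,238,680.00 ÷ 0.57801 (buy SGD at ask) = SGD 5,603,155.65
SGD 5,603,155.65 × 1.1255 (sell SGD at bid) = NZD 6,306,351.69

Net profit: NZD 2,351.69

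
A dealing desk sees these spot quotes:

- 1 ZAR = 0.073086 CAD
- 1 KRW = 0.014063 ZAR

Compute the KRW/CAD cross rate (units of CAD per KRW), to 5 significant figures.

KRW/CAD = 0.0010278

1 KRW × 0.014063 = 0.014063 ZAR
0.014063 ZAR × 0.073086 = 0.00102781 CAD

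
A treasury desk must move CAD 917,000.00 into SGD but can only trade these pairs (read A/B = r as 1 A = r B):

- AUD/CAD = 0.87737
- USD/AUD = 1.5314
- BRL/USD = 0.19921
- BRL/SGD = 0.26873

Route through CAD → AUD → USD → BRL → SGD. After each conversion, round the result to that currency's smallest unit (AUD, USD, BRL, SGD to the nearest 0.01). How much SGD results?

SGD 920,667.74

CAD 917,000.00 ÷ 0.87737 = AUD 1,045,169.08
AUD 1,045,169.08 ÷ 1.5314 = USD 682,492.54
USD 682,492.54 ÷ 0.19921 = BRL 3,425,995.38
BRL 3,425,995.38 × 0.26873 = SGD 920,667.74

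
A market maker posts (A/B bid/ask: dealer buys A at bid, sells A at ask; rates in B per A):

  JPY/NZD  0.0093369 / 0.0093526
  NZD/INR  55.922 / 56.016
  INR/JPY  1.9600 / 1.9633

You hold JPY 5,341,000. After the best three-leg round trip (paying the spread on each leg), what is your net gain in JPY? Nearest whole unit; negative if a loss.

Net profit: JPY 124,930

Best loop JPY → NZD → INR → JPY:
JPY 5,341,000 × 0.0093369 (sell JPY at bid) = NZD 49,868.38
NZD 49,868.38 × 55.922 (sell NZD at bid) = INR 2,788,739.71
INR 2,788,739.71 × 1.9600 (sell INR at bid) = JPY 5,465,930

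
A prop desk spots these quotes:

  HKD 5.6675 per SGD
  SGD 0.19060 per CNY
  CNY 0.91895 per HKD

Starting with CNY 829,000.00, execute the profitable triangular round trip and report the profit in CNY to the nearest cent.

Profitable loop is CNY → HKD → SGD → CNY:
CNY 829,000.00 ÷ 0.91895 = HKD 902,116.55
HKD 902,116.55 ÷ 5.6675 = SGD 159,173.63
SGD 159,173.63 ÷ 0.19060 = CNY 835,118.73
Profit = CNY 835,118.73 − CNY 829,000.00

Profit: CNY 6,118.73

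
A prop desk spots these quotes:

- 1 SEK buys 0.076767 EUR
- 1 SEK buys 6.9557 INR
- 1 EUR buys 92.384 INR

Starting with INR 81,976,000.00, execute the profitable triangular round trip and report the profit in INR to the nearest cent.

Profit: INR 1,606,856.98

Profitable loop is INR → SEK → EUR → INR:
INR 81,976,000.00 ÷ 6.9557 = SEK 11,785,442.16
SEK 11,785,442.16 × 0.076767 = EUR 904,733.04
EUR 904,733.04 × 92.384 = INR 83,582,856.98
Profit = INR 83,582,856.98 − INR 81,976,000.00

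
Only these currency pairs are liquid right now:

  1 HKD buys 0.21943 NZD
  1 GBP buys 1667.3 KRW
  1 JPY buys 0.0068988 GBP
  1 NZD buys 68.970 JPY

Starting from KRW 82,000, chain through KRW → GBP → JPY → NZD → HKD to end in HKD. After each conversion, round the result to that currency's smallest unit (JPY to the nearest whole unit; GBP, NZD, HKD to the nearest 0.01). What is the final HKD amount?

HKD 471.04

KRW 82,000 ÷ 1667.3 = GBP 49.18
GBP 49.18 ÷ 0.0068988 = JPY 7,129
JPY 7,129 ÷ 68.970 = NZD 103.36
NZD 103.36 ÷ 0.21943 = HKD 471.04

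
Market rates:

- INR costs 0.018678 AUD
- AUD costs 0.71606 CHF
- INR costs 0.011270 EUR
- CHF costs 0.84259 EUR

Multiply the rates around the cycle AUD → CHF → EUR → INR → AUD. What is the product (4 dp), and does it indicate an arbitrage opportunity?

Around AUD → CHF → EUR → INR → AUD: 1 × 0.71606 × 0.84259 ÷ 0.011270 × 0.018678 = 0.999936
Product ≈ 1 (deviation 0.006%, within rounding noise).

0.9999 (no arbitrage)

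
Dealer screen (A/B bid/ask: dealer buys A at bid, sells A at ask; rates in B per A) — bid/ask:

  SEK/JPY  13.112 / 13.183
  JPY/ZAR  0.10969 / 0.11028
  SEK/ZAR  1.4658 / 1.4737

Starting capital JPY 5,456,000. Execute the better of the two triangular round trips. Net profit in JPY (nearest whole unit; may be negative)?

Best loop JPY → SEK → ZAR → JPY:
JPY 5,456,000 ÷ 13.183 (buy SEK at ask) = SEK 413,866.34
SEK 413,866.34 × 1.4658 (sell SEK at bid) = ZAR 606,645.29
ZAR 606,645.29 ÷ 0.11028 (buy JPY at ask) = JPY 5,500,955

Net profit: JPY 44,955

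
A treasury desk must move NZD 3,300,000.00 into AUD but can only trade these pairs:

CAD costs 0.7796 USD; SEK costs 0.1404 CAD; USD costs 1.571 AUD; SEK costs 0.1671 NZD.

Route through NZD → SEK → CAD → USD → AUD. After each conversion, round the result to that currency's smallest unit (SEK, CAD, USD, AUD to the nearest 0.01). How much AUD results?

AUD 3,395,882.18

NZD 3,300,000.00 ÷ 0.1671 = SEK 19,748,653.50
SEK 19,748,653.50 × 0.1404 = CAD 2,772,710.95
CAD 2,772,710.95 × 0.7796 = USD 2,161,605.46
USD 2,161,605.46 × 1.571 = AUD 3,395,882.18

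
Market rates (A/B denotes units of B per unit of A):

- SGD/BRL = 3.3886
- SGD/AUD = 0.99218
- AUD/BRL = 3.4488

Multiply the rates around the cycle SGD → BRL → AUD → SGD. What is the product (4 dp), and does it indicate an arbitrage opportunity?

0.9903 (arbitrage exists)

Around SGD → BRL → AUD → SGD: 1 × 3.3886 ÷ 3.4488 ÷ 0.99218 = 0.990289
Product < 1; profitable direction is SGD → AUD → BRL → SGD.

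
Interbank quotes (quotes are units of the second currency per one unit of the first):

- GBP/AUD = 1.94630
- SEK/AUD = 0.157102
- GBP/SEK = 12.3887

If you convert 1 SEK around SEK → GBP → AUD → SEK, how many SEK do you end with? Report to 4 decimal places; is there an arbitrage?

1.0000 (no arbitrage)

Around SEK → GBP → AUD → SEK: 1 ÷ 12.3887 × 1.94630 ÷ 0.157102 = 1.000005
Product ≈ 1 (deviation 0.001%, within rounding noise).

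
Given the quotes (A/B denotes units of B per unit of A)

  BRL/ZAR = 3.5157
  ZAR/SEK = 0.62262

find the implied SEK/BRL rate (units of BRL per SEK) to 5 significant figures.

SEK/BRL = 0.45684

1 SEK ÷ 0.62262 = 1.60612 ZAR
1.60612 ZAR ÷ 3.5157 = 0.456841 BRL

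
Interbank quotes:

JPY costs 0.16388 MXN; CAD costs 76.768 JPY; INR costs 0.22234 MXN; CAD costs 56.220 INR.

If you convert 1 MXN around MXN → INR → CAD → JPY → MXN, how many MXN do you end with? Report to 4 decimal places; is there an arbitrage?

1.0065 (arbitrage exists)

Around MXN → INR → CAD → JPY → MXN: 1 ÷ 0.22234 ÷ 56.220 × 76.768 × 0.16388 = 1.006463
Product > 1; profitable direction is MXN → INR → CAD → JPY → MXN.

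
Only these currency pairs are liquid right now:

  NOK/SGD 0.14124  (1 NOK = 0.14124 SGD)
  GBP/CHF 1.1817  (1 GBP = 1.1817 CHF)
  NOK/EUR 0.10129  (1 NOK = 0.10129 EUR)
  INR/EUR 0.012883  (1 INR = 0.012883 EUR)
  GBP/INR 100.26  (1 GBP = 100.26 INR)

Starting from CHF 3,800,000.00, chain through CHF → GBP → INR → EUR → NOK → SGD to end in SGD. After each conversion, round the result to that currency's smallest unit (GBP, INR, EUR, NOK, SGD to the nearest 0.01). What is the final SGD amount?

CHF 3,800,000.00 ÷ 1.1817 = GBP 3,215,706.19
GBP 3,215,706.19 × 100.26 = INR 322,406,702.61
INR 322,406,702.61 × 0.012883 = EUR 4,153,565.55
EUR 4,153,565.55 ÷ 0.10129 = NOK 41,006,669.46
NOK 41,006,669.46 × 0.14124 = SGD 5,791,781.99

SGD 5,791,781.99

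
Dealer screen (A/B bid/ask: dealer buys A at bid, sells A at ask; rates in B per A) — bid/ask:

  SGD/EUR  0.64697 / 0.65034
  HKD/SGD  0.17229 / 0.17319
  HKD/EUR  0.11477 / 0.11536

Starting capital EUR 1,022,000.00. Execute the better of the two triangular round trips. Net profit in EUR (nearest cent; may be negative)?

Best loop EUR → SGD → HKD → EUR:
EUR 1,022,000.00 ÷ 0.65034 (buy SGD at ask) = SGD 1,571,485.68
SGD 1,571,485.68 ÷ 0.17319 (buy HKD at ask) = HKD 9,073,766.87
HKD 9,073,766.87 × 0.11477 (sell HKD at bid) = EUR 1,041,396.22

Net profit: EUR 19,396.22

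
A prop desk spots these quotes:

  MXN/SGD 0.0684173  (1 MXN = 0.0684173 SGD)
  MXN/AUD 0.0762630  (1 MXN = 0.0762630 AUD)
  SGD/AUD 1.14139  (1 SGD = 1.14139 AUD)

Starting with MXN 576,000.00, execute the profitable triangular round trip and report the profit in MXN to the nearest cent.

Profitable loop is MXN → SGD → AUD → MXN:
MXN 576,000.00 × 0.0684173 = SGD 39,408.36
SGD 39,408.36 × 1.14139 = AUD 44,980.31
AUD 44,980.31 ÷ 0.0762630 = MXN 589,805.19
Profit = MXN 589,805.19 − MXN 576,000.00

Profit: MXN 13,805.19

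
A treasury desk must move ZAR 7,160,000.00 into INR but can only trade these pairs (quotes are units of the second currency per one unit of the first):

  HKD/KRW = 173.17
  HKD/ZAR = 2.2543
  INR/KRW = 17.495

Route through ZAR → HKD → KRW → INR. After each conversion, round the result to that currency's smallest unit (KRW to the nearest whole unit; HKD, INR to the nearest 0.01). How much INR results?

ZAR 7,160,000.00 ÷ 2.2543 = HKD 3,176,152.24
HKD 3,176,152.24 × 173.17 = KRW 550,014,283
KRW 550,014,283 ÷ 17.495 = INR 31,438,369.99

INR 31,438,369.99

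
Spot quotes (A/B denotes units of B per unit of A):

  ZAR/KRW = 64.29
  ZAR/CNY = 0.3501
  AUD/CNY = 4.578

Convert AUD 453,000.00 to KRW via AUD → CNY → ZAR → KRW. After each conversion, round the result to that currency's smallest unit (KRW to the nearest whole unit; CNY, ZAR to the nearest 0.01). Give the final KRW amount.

AUD 453,000.00 × 4.578 = CNY 2,073,834.00
CNY 2,073,834.00 ÷ 0.3501 = ZAR 5,923,547.56
ZAR 5,923,547.56 × 64.29 = KRW 380,824,873

KRW 380,824,873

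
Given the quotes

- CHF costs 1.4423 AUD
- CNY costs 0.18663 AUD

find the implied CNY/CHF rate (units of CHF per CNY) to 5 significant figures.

1 CNY × 0.18663 = 0.18663 AUD
0.18663 AUD ÷ 1.4423 = 0.129397 CHF

CNY/CHF = 0.12940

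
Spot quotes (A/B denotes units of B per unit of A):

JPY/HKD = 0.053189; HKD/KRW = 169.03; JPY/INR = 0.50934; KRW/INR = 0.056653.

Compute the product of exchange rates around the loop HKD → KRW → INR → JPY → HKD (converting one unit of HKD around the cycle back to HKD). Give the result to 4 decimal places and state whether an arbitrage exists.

1.0000 (no arbitrage)

Around HKD → KRW → INR → JPY → HKD: 1 × 169.03 × 0.056653 ÷ 0.50934 × 0.053189 = 1.000002
Product ≈ 1 (deviation 0.000%, within rounding noise).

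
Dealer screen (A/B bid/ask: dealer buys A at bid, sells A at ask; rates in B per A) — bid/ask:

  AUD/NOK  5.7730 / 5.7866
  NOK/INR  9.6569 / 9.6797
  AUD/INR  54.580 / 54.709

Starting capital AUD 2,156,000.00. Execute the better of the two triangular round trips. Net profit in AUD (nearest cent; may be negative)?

Best loop AUD → NOK → INR → AUD:
AUD 2,156,000.00 × 5.7730 (sell AUD at bid) = NOK 12,446,588.00
NOK 12,446,588.00 × 9.6569 (sell NOK at bid) = INR 120,195,455.66
INR 120,195,455.66 ÷ 54.709 (buy AUD at ask) = AUD 2,196,996.03

Net profit: AUD 40,996.03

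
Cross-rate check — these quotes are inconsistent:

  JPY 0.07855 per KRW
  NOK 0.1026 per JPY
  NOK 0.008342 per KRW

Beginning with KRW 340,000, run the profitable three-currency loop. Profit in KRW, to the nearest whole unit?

Profit: KRW 11,929

Profitable loop is KRW → NOK → JPY → KRW:
KRW 340,000 × 0.008342 = NOK 2,836.28
NOK 2,836.28 ÷ 0.1026 = JPY 27,644
JPY 27,644 ÷ 0.07855 = KRW 351,929
Profit = KRW 351,929 − KRW 340,000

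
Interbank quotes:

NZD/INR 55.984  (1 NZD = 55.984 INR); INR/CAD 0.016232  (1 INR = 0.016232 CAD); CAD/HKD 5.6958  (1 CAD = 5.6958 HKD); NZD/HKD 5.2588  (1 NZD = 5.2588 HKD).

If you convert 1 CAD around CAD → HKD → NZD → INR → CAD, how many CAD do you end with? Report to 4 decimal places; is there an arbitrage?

0.9842 (arbitrage exists)

Around CAD → HKD → NZD → INR → CAD: 1 × 5.6958 ÷ 5.2588 × 55.984 × 0.016232 = 0.984247
Product < 1; profitable direction is CAD → INR → NZD → HKD → CAD.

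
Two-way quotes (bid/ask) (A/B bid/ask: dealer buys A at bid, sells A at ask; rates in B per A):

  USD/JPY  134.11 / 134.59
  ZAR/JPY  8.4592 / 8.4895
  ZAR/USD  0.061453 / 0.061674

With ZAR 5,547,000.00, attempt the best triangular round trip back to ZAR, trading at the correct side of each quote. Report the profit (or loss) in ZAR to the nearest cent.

Net profit: ZAR 105,916.23

Best loop ZAR → JPY → USD → ZAR:
ZAR 5,547,000.00 × 8.4592 (sell ZAR at bid) = JPY 46,923,182
JPY 46,923,182 ÷ 134.59 (buy USD at ask) = USD 348,637.96
USD 348,637.96 ÷ 0.061674 (buy ZAR at ask) = ZAR 5,652,916.23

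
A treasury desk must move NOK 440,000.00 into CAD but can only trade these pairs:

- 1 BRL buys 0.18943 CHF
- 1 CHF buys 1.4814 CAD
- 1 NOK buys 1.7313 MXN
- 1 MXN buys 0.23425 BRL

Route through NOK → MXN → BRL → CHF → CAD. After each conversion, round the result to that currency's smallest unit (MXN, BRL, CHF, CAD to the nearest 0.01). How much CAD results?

NOK 440,000.00 × 1.7313 = MXN 761,772.00
MXN 761,772.00 × 0.23425 = BRL 178,445.09
BRL 178,445.09 × 0.18943 = CHF 33,802.85
CHF 33,802.85 × 1.4814 = CAD 50,075.54

CAD 50,075.54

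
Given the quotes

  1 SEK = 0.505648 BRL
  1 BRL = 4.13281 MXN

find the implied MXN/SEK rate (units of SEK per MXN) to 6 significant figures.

1 MXN ÷ 4.13281 = 0.241966 BRL
0.241966 BRL ÷ 0.505648 = 0.478527 SEK

MXN/SEK = 0.478527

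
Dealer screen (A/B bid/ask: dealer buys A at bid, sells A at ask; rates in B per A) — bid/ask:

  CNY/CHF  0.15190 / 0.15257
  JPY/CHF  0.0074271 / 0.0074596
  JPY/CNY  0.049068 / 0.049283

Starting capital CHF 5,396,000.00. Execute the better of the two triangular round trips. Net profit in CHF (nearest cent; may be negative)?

Net result: CHF -4,463.73 (no profitable arbitrage after spreads)

Best loop CHF → JPY → CNY → CHF:
CHF 5,396,000.00 ÷ 0.0074596 (buy JPY at ask) = JPY 723,363,183
JPY 723,363,183 × 0.049068 (sell JPY at bid) = CNY 35,493,984.66
CNY 35,493,984.66 × 0.15190 (sell CNY at bid) = CHF 5,391,536.27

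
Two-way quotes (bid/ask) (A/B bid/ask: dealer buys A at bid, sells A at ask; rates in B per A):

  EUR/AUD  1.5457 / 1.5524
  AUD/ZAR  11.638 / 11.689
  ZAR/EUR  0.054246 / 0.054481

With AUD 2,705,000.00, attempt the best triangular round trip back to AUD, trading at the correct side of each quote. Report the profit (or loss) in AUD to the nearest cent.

Net profit: AUD 31,158.21

Best loop AUD → EUR → ZAR → AUD:
AUD 2,705,000.00 ÷ 1.5524 (buy EUR at ask) = EUR 1,742,463.28
EUR 1,742,463.28 ÷ 0.054481 (buy ZAR at ask) = ZAR 31,982,953.37
ZAR 31,982,953.37 ÷ 11.689 (buy AUD at ask) = AUD 2,736,158.21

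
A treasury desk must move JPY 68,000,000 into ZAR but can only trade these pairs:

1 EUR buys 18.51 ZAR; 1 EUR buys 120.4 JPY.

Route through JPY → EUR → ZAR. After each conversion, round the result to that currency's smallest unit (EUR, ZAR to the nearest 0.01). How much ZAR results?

ZAR 10,454,152.77

JPY 68,000,000 ÷ 120.4 = EUR 564,784.05
EUR 564,784.05 × 18.51 = ZAR 10,454,152.77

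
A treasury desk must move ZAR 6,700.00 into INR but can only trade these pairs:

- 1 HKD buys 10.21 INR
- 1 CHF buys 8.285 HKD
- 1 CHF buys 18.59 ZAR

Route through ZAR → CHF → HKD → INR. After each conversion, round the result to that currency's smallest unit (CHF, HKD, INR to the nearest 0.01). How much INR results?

INR 30,487.06

ZAR 6,700.00 ÷ 18.59 = CHF 360.41
CHF 360.41 × 8.285 = HKD 2,986.00
HKD 2,986.00 × 10.21 = INR 30,487.06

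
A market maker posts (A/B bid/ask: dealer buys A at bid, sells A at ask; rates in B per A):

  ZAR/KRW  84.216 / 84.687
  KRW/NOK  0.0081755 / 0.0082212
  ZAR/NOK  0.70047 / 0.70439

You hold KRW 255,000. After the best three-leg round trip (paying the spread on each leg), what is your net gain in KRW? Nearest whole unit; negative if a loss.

Net profit: KRW 1,553

Best loop KRW → ZAR → NOK → KRW:
KRW 255,000 ÷ 84.687 (buy ZAR at ask) = ZAR 3,011.09
ZAR 3,011.09 × 0.70047 (sell ZAR at bid) = NOK 2,109.18
NOK 2,109.18 ÷ 0.0082212 (buy KRW at ask) = KRW 256,553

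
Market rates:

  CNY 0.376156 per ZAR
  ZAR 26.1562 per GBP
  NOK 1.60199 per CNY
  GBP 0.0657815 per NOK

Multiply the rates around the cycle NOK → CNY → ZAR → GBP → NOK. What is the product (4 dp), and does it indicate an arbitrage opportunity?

0.9645 (arbitrage exists)

Around NOK → CNY → ZAR → GBP → NOK: 1 ÷ 1.60199 ÷ 0.376156 ÷ 26.1562 ÷ 0.0657815 = 0.964481
Product < 1; profitable direction is NOK → GBP → ZAR → CNY → NOK.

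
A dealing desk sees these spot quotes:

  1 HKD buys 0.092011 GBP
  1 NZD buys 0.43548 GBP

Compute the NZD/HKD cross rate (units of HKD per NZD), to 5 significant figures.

1 NZD × 0.43548 = 0.43548 GBP
0.43548 GBP ÷ 0.092011 = 4.73291 HKD

NZD/HKD = 4.7329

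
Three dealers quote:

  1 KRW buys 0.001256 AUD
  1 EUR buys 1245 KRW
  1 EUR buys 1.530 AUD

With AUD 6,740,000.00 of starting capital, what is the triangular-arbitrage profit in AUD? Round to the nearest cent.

Profit: AUD 148,544.31

Profitable loop is AUD → EUR → KRW → AUD:
AUD 6,740,000.00 ÷ 1.530 = EUR 4,405,228.76
EUR 4,405,228.76 × 1245 = KRW 5,484,509,804
KRW 5,484,509,804 × 0.001256 = AUD 6,888,544.31
Profit = AUD 6,888,544.31 − AUD 6,740,000.00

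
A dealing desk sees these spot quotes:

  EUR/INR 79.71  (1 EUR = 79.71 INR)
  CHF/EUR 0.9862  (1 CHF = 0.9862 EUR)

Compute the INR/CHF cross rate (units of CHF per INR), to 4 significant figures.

INR/CHF = 0.01272

1 INR ÷ 79.71 = 0.0125455 EUR
0.0125455 EUR ÷ 0.9862 = 0.012721 CHF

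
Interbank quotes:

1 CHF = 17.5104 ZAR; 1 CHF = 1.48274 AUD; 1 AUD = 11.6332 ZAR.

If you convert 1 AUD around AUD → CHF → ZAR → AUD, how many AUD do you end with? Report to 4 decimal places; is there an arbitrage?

1.0152 (arbitrage exists)

Around AUD → CHF → ZAR → AUD: 1 ÷ 1.48274 × 17.5104 ÷ 11.6332 = 1.015154
Product > 1; profitable direction is AUD → CHF → ZAR → AUD.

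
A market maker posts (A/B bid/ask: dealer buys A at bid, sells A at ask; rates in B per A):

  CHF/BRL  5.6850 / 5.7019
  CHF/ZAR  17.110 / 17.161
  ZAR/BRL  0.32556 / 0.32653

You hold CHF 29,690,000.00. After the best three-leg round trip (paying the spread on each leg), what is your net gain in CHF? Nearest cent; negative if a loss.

Best loop CHF → BRL → ZAR → CHF:
CHF 29,690,000.00 × 5.6850 (sell CHF at bid) = BRL 168,787,650.00
BRL 168,787,650.00 ÷ 0.32653 (buy ZAR at ask) = ZAR 516,913,147.34
ZAR 516,913,147.34 ÷ 17.161 (buy CHF at ask) = CHF 30,121,388.46

Net profit: CHF 431,388.46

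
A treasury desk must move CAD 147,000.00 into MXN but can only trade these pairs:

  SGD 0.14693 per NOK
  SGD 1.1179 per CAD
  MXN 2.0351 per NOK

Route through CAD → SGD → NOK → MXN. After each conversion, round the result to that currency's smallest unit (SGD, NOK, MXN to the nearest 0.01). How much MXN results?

MXN 2,276,122.16

CAD 147,000.00 × 1.1179 = SGD 164,331.30
SGD 164,331.30 ÷ 0.14693 = NOK 1,118,432.59
NOK 1,118,432.59 × 2.0351 = MXN 2,276,122.16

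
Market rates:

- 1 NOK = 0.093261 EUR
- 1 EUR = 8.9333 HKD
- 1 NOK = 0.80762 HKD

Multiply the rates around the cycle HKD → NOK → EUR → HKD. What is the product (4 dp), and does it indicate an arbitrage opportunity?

Around HKD → NOK → EUR → HKD: 1 ÷ 0.80762 × 0.093261 × 8.9333 = 1.031585
Product > 1; profitable direction is HKD → NOK → EUR → HKD.

1.0316 (arbitrage exists)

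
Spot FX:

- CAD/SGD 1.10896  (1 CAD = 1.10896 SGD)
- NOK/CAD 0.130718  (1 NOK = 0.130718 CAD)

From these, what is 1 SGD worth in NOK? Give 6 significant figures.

1 SGD ÷ 1.10896 = 0.901746 CAD
0.901746 CAD ÷ 0.130718 = 6.89841 NOK

SGD/NOK = 6.89841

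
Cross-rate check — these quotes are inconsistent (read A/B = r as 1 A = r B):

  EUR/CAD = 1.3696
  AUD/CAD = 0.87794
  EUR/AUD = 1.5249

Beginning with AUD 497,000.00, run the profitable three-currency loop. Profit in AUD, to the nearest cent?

Profitable loop is AUD → EUR → CAD → AUD:
AUD 497,000.00 ÷ 1.5249 = EUR 325,923.01
EUR 325,923.01 × 1.3696 = CAD 446,384.16
CAD 446,384.16 ÷ 0.87794 = AUD 508,444.95
Profit = AUD 508,444.95 − AUD 497,000.00

Profit: AUD 11,444.95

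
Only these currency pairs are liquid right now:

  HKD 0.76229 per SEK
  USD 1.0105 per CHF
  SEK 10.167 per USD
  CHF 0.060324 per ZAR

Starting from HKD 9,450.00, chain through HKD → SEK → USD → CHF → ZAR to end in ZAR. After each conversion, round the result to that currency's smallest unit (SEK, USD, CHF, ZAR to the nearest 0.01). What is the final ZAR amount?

ZAR 20,002.82

HKD 9,450.00 ÷ 0.76229 = SEK 12,396.86
SEK 12,396.86 ÷ 10.167 = USD 1,219.32
USD 1,219.32 ÷ 1.0105 = CHF 1,206.65
CHF 1,206.65 ÷ 0.060324 = ZAR 20,002.82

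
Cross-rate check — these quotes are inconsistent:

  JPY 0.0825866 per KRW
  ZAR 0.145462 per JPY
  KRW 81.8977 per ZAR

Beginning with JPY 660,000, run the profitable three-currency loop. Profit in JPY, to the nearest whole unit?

Profit: JPY 10,831

Profitable loop is JPY → KRW → ZAR → JPY:
JPY 660,000 ÷ 0.0825866 = KRW 7,991,611
KRW 7,991,611 ÷ 81.8977 = ZAR 97,580.41
ZAR 97,580.41 ÷ 0.145462 = JPY 670,831
Profit = JPY 670,831 − JPY 660,000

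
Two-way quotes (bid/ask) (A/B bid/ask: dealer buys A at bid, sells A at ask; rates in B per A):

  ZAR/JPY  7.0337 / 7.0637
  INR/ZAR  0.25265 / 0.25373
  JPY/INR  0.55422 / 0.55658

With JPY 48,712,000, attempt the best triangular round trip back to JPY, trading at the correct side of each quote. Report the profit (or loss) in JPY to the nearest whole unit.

Best loop JPY → ZAR → INR → JPY:
JPY 48,712,000 ÷ 7.0637 (buy ZAR at ask) = ZAR 6,896,102.61
ZAR 6,896,102.61 ÷ 0.25373 (buy INR at ask) = INR 27,178,901.23
INR 27,178,901.23 ÷ 0.55658 (buy JPY at ask) = JPY 48,831,976

Net profit: JPY 119,976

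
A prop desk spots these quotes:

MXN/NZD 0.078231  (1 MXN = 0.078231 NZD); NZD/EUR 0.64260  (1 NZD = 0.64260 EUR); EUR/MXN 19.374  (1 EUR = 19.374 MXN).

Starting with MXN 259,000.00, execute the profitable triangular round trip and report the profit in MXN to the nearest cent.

Profitable loop is MXN → EUR → NZD → MXN:
MXN 259,000.00 ÷ 19.374 = EUR 13,368.43
EUR 13,368.43 ÷ 0.64260 = NZD 20,803.66
NZD 20,803.66 ÷ 0.078231 = MXN 265,926.04
Profit = MXN 265,926.04 − MXN 259,000.00

Profit: MXN 6,926.04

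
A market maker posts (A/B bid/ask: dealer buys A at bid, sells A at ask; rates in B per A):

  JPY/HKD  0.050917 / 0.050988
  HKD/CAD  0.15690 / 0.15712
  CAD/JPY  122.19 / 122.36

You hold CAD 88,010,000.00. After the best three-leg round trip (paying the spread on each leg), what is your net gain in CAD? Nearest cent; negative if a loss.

Net profit: CAD 1,772,791.68

Best loop CAD → HKD → JPY → CAD:
CAD 88,010,000.00 ÷ 0.15712 (buy HKD at ask) = HKD 560,145,112.02
HKD 560,145,112.02 ÷ 0.050988 (buy JPY at ask) = JPY 10,985,822,390
JPY 10,985,822,390 ÷ 122.36 (buy CAD at ask) = CAD 89,782,791.68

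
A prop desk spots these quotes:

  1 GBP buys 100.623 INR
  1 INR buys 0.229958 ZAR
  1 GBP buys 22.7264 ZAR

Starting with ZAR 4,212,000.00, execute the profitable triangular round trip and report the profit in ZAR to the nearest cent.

Profit: ZAR 76,481.10

Profitable loop is ZAR → GBP → INR → ZAR:
ZAR 4,212,000.00 ÷ 22.7264 = GBP 185,335.12
GBP 185,335.12 × 100.623 = INR 18,648,975.46
INR 18,648,975.46 × 0.229958 = ZAR 4,288,481.10
Profit = ZAR 4,288,481.10 − ZAR 4,212,000.00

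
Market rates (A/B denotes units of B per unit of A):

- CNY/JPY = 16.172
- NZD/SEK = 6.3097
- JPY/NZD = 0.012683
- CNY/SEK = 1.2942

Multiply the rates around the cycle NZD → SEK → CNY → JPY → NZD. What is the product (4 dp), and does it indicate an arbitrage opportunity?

Around NZD → SEK → CNY → JPY → NZD: 1 × 6.3097 ÷ 1.2942 × 16.172 × 0.012683 = 0.999984
Product ≈ 1 (deviation 0.002%, within rounding noise).

1.0000 (no arbitrage)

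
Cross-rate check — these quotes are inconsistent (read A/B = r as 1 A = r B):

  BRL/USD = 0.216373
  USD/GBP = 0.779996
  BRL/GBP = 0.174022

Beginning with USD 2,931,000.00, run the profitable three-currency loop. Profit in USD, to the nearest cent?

Profit: USD 91,209.26

Profitable loop is USD → BRL → GBP → USD:
USD 2,931,000.00 ÷ 0.216373 = BRL 13,546,052.42
BRL 13,546,052.42 × 0.174022 = GBP 2,357,311.13
GBP 2,357,311.13 ÷ 0.779996 = USD 3,022,209.26
Profit = USD 3,022,209.26 − USD 2,931,000.00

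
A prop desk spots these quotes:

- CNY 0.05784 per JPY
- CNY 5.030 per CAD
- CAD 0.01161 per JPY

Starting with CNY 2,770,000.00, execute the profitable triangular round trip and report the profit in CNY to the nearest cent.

Profitable loop is CNY → JPY → CAD → CNY:
CNY 2,770,000.00 ÷ 0.05784 = JPY 47,890,733
JPY 47,890,733 × 0.01161 = CAD 556,011.41
CAD 556,011.41 × 5.030 = CNY 2,796,737.40
Profit = CNY 2,796,737.40 − CNY 2,770,000.00

Profit: CNY 26,737.40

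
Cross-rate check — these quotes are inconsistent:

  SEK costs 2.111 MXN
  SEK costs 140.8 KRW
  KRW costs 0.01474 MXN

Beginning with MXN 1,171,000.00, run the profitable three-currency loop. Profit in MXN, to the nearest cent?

Profit: MXN 20,091.13

Profitable loop is MXN → KRW → SEK → MXN:
MXN 1,171,000.00 ÷ 0.01474 = KRW 79,443,691
KRW 79,443,691 ÷ 140.8 = SEK 564,230.76
SEK 564,230.76 × 2.111 = MXN 1,191,091.13
Profit = MXN 1,191,091.13 − MXN 1,171,000.00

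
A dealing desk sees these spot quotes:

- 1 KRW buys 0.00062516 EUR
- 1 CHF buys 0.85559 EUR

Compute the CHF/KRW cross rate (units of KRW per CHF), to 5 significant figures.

CHF/KRW = 1368.6

1 CHF × 0.85559 = 0.85559 EUR
0.85559 EUR ÷ 0.00062516 = 1368.59 KRW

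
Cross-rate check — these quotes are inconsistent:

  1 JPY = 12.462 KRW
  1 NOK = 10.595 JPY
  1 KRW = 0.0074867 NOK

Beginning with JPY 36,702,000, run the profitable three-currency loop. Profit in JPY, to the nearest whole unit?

Profitable loop is JPY → NOK → KRW → JPY:
JPY 36,702,000 ÷ 10.595 = NOK 3,464,086.83
NOK 3,464,086.83 ÷ 0.0074867 = KRW 462,698,764
KRW 462,698,764 ÷ 12.462 = JPY 37,128,773
Profit = JPY 37,128,773 − JPY 36,702,000

Profit: JPY 426,773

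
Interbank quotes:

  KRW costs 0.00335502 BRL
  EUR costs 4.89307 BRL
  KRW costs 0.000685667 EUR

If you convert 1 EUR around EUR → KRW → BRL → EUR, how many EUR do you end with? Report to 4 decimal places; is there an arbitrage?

Around EUR → KRW → BRL → EUR: 1 ÷ 0.000685667 × 0.00335502 ÷ 4.89307 = 1.000001
Product ≈ 1 (deviation 0.000%, within rounding noise).

1.0000 (no arbitrage)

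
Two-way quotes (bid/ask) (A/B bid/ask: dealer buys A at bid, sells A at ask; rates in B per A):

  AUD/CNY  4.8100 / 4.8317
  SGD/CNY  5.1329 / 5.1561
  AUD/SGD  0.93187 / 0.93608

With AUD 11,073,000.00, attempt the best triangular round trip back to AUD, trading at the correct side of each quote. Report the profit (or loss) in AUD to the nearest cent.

Best loop AUD → CNY → SGD → AUD:
AUD 11,073,000.00 × 4.8100 (sell AUD at bid) = CNY 53,261,130.00
CNY 53,261,130.00 ÷ 5.1561 (buy SGD at ask) = SGD 10,329,731.77
SGD 10,329,731.77 ÷ 0.93608 (buy AUD at ask) = AUD 11,035,095.05

Net result: AUD -37,904.95 (no profitable arbitrage after spreads)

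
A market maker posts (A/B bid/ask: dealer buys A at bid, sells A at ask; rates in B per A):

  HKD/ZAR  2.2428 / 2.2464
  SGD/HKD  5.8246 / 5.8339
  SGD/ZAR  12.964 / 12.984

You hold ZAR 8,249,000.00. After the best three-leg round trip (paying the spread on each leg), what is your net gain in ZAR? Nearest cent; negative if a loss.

Net profit: ZAR 50,452.62

Best loop ZAR → SGD → HKD → ZAR:
ZAR 8,249,000.00 ÷ 12.984 (buy SGD at ask) = SGD 635,320.39
SGD 635,320.39 × 5.8246 (sell SGD at bid) = HKD 3,700,487.17
HKD 3,700,487.17 × 2.2428 (sell HKD at bid) = ZAR 8,299,452.62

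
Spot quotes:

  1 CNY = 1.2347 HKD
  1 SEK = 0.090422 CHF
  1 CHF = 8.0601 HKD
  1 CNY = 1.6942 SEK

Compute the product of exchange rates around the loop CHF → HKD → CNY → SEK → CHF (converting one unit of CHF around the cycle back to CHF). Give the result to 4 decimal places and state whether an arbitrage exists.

1.0000 (no arbitrage)

Around CHF → HKD → CNY → SEK → CHF: 1 × 8.0601 ÷ 1.2347 × 1.6942 × 0.090422 = 1.000041
Product ≈ 1 (deviation 0.004%, within rounding noise).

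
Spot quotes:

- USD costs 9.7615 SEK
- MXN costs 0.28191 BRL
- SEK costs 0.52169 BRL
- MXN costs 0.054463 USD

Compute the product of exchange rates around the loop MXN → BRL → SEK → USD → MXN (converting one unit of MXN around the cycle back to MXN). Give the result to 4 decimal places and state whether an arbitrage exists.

Around MXN → BRL → SEK → USD → MXN: 1 × 0.28191 ÷ 0.52169 ÷ 9.7615 ÷ 0.054463 = 1.016436
Product > 1; profitable direction is MXN → BRL → SEK → USD → MXN.

1.0164 (arbitrage exists)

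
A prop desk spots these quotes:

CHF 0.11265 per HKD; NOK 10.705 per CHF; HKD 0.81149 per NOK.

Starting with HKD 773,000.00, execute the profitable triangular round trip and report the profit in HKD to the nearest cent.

Profitable loop is HKD → NOK → CHF → HKD:
HKD 773,000.00 ÷ 0.81149 = NOK 952,568.73
NOK 952,568.73 ÷ 10.705 = CHF 88,983.53
CHF 88,983.53 ÷ 0.11265 = HKD 789,911.53
Profit = HKD 789,911.53 − HKD 773,000.00

Profit: HKD 16,911.53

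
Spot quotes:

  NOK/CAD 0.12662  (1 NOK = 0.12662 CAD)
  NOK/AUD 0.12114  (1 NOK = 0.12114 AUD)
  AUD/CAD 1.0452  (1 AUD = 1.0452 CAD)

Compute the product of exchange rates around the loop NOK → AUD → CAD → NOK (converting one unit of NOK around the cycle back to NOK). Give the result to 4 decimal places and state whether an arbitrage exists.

Around NOK → AUD → CAD → NOK: 1 × 0.12114 × 1.0452 ÷ 0.12662 = 0.999965
Product ≈ 1 (deviation 0.004%, within rounding noise).

1.0000 (no arbitrage)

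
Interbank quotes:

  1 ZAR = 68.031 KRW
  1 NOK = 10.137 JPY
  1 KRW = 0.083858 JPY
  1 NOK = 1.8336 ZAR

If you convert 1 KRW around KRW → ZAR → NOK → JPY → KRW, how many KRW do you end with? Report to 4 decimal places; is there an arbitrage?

0.9691 (arbitrage exists)

Around KRW → ZAR → NOK → JPY → KRW: 1 ÷ 68.031 ÷ 1.8336 × 10.137 ÷ 0.083858 = 0.969066
Product < 1; profitable direction is KRW → JPY → NOK → ZAR → KRW.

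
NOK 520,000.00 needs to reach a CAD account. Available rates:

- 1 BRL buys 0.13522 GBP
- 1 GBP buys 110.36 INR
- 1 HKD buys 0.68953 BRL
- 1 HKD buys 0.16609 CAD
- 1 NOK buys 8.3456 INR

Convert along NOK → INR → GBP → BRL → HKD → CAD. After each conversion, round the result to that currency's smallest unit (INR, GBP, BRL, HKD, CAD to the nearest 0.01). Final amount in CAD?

NOK 520,000.00 × 8.3456 = INR 4,339,712.00
INR 4,339,712.00 ÷ 110.36 = GBP 39,323.23
GBP 39,323.23 ÷ 0.13522 = BRL 290,809.27
BRL 290,809.27 ÷ 0.68953 = HKD 421,749.99
HKD 421,749.99 × 0.16609 = CAD 70,048.46

CAD 70,048.46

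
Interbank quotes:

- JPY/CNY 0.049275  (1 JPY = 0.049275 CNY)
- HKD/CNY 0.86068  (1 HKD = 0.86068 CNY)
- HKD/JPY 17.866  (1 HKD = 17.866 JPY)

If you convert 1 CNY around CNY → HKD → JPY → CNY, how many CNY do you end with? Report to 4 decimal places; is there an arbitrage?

1.0229 (arbitrage exists)

Around CNY → HKD → JPY → CNY: 1 ÷ 0.86068 × 17.866 × 0.049275 = 1.022851
Product > 1; profitable direction is CNY → HKD → JPY → CNY.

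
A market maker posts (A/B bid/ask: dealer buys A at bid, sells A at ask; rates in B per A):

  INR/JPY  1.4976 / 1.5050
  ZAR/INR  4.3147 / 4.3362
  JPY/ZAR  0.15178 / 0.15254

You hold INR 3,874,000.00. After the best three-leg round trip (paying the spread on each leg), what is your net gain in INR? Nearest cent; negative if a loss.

Net profit: INR 17,616.80

Best loop INR → ZAR → JPY → INR:
INR 3,874,000.00 ÷ 4.3362 (buy ZAR at ask) = ZAR 893,408.98
ZAR 893,408.98 ÷ 0.15254 (buy JPY at ask) = JPY 5,856,883
JPY 5,856,883 ÷ 1.5050 (buy INR at ask) = INR 3,891,616.80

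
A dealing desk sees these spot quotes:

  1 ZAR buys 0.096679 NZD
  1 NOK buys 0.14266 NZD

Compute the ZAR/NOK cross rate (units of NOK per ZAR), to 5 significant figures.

1 ZAR × 0.096679 = 0.096679 NZD
0.096679 NZD ÷ 0.14266 = 0.677688 NOK

ZAR/NOK = 0.67769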